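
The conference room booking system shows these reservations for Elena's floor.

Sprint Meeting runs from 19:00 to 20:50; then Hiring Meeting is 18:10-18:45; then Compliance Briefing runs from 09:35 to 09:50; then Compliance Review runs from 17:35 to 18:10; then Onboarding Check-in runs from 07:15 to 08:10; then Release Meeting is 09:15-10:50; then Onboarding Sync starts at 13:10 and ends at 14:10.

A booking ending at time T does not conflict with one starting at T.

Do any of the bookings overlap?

Yes

Sorted by start: Onboarding Check-in, Release Meeting, Compliance Briefing, Onboarding Sync, Compliance Review, Hiring Meeting, Sprint Meeting.
Release Meeting starts after Onboarding Check-in ends; Onboarding Check-in is clear from here.
Compliance Briefing starts before Release Meeting ends → Release Meeting and Compliance Briefing overlap.
That's a conflict, so the schedule is not conflict-free.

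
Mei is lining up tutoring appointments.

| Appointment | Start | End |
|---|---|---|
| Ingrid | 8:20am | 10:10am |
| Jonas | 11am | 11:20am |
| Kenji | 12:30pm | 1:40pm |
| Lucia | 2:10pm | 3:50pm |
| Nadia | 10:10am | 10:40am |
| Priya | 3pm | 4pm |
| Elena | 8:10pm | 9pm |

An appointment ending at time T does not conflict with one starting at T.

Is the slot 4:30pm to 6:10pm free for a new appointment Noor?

Ingrid: ends 10:10am at or before Noor starts 4:30pm → clear.
Nadia: ends 10:40am at or before Noor starts 4:30pm → clear.
Jonas: ends 11:20am at or before Noor starts 4:30pm → clear.
Kenji: ends 1:40pm at or before Noor starts 4:30pm → clear.
Lucia: ends 3:50pm at or before Noor starts 4:30pm → clear.
Priya: ends 4pm at or before Noor starts 4:30pm → clear.
Elena: starts 8:10pm at or after Noor ends 6:10pm → clear.

Yes — the slot is free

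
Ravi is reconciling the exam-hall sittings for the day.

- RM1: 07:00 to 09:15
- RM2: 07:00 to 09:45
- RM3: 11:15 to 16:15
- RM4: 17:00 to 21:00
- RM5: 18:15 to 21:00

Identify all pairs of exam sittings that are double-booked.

RM1 & RM2, RM4 & RM5

Sorted by start: RM1, RM2, RM3, RM4, RM5.
RM2 starts before RM1 ends → RM1 and RM2 overlap.
RM3 starts after RM1 ends, so nothing later overlaps RM1 either.
RM3 starts after RM2 ends, so nothing later overlaps RM2 either.
RM4 starts after RM3 ends, so nothing later overlaps RM3 either.
RM5 starts before RM4 ends → RM4 and RM5 overlap.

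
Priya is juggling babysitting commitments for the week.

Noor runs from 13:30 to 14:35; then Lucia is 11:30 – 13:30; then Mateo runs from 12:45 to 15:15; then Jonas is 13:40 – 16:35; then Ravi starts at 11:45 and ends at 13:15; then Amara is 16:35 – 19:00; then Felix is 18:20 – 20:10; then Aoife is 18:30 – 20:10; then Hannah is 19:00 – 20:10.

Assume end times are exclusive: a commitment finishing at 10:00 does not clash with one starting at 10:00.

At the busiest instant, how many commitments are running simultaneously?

3

Walk through starts and ends in time order (an end at T is processed before a start at T):
11:30 start Lucia → 1
11:45 start Ravi → 2
12:45 start Mateo → 3
13:15 end Ravi → 2
13:30 end Lucia → 1
13:30 start Noor → 2
13:40 start Jonas → 3
14:35 end Noor → 2
15:15 end Mateo → 1
16:35 end Jonas → 0
16:35 start Amara → 1
18:20 start Felix → 2
18:30 start Aoife → 3
19:00 end Amara → 2
19:00 start Hannah → 3
20:10 end Aoife → 2
20:10 end Felix → 1
20:10 end Hannah → 0
Peak is 3, at 12:45 (Lucia, Mateo, Ravi).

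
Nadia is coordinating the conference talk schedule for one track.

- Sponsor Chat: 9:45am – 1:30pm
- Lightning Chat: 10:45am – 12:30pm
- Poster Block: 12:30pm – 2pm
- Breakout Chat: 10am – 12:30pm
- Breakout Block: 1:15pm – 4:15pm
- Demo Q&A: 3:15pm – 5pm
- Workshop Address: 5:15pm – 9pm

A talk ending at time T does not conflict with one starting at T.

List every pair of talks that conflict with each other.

Breakout Block & Demo Q&A, Breakout Block & Poster Block, Breakout Block & Sponsor Chat, Breakout Chat & Lightning Chat, Breakout Chat & Sponsor Chat, Lightning Chat & Sponsor Chat, Poster Block & Sponsor Chat

Sorted by start: Sponsor Chat, Breakout Chat, Lightning Chat, Poster Block, Breakout Block, Demo Q&A, Workshop Address.
Breakout Chat starts before Sponsor Chat ends → Sponsor Chat and Breakout Chat overlap.
Lightning Chat starts before Sponsor Chat ends → Sponsor Chat and Lightning Chat overlap.
Poster Block starts before Sponsor Chat ends → Sponsor Chat and Poster Block overlap.
Breakout Block starts before Sponsor Chat ends → Sponsor Chat and Breakout Block overlap.
Demo Q&A starts after Sponsor Chat ends — done with Sponsor Chat.
Lightning Chat starts before Breakout Chat ends → Breakout Chat and Lightning Chat overlap.
Poster Block starts exactly when Breakout Chat ends (back-to-back, no overlap) — done with Breakout Chat.
Poster Block starts exactly when Lightning Chat ends (back-to-back, no overlap) — done with Lightning Chat.
Breakout Block starts before Poster Block ends → Poster Block and Breakout Block overlap.
Demo Q&A starts after Poster Block ends — done with Poster Block.
Demo Q&A starts before Breakout Block ends → Breakout Block and Demo Q&A overlap.
Workshop Address starts after Breakout Block ends.
Workshop Address starts after Demo Q&A ends.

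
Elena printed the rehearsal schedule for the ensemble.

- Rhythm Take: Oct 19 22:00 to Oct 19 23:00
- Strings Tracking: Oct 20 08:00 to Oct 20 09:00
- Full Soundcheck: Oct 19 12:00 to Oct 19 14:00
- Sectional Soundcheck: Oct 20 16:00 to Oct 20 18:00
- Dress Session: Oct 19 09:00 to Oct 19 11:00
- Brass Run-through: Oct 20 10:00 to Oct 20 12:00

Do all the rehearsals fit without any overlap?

Sorted by start: Dress Session, Full Soundcheck, Rhythm Take, Strings Tracking, Brass Run-through, Sectional Soundcheck.
Full Soundcheck starts after Dress Session ends, so Dress Session has no further overlaps.
Rhythm Take starts after Full Soundcheck ends, so Full Soundcheck has no further overlaps.
Strings Tracking starts after Rhythm Take ends, so Rhythm Take has no further overlaps.
Brass Run-through starts after Strings Tracking ends, so Strings Tracking has no further overlaps.
Sectional Soundcheck starts after Brass Run-through ends.
Every pair is clear; the schedule has no overlaps.

Yes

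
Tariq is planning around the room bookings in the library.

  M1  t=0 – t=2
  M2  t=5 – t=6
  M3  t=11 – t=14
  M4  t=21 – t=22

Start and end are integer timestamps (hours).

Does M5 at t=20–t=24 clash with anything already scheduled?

M1: ends t=2 at or before M5 starts t=20 → clear.
M2: ends t=6 at or before M5 starts t=20 → clear.
M3: ends t=14 at or before M5 starts t=20 → clear.
M4: starts t=21 before M5 ends t=24, and ends t=22 after M5 starts t=20 → overlap.
M5 overlaps M4.

Yes — it overlaps M4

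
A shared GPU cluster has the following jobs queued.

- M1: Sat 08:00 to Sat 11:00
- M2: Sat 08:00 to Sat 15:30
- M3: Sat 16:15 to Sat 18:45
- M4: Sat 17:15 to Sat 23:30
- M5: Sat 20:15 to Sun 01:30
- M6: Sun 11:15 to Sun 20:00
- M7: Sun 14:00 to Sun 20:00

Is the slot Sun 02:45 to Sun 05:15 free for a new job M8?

Yes — the slot is free

M1: ends Sat 11:00 at or before M8 starts Sun 02:45 → clear.
M2: ends Sat 15:30 at or before M8 starts Sun 02:45 → clear.
M3: ends Sat 18:45 at or before M8 starts Sun 02:45 → clear.
M4: ends Sat 23:30 at or before M8 starts Sun 02:45 → clear.
M5: ends Sun 01:30 at or before M8 starts Sun 02:45 → clear.
M6: starts Sun 11:15 at or after M8 ends Sun 05:15 → clear.
M7: starts Sun 14:00 at or after M8 ends Sun 05:15 → clear.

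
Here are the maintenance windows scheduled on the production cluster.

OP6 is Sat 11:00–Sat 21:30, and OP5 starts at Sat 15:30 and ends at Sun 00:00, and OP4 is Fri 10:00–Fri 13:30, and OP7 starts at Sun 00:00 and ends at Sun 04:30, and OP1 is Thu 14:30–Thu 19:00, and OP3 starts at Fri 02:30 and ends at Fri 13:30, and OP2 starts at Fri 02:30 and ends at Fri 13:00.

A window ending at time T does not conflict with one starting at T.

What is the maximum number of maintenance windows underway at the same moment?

3

Sweep the timeline, counting +1 at each start and −1 at each end (ends before starts at a tie):
Thu 14:30 start OP1 → 1
Thu 19:00 end OP1 → 0
Fri 02:30 start OP2 → 1
Fri 02:30 start OP3 → 2
Fri 10:00 start OP4 → 3
Fri 13:00 end OP2 → 2
Fri 13:30 end OP3 → 1
Fri 13:30 end OP4 → 0
Sat 11:00 start OP6 → 1
Sat 15:30 start OP5 → 2
Sat 21:30 end OP6 → 1
Sun 00:00 end OP5 → 0
Sun 00:00 start OP7 → 1
Sun 04:30 end OP7 → 0
Peak is 3, at Fri 10:00 (OP2, OP3, OP4).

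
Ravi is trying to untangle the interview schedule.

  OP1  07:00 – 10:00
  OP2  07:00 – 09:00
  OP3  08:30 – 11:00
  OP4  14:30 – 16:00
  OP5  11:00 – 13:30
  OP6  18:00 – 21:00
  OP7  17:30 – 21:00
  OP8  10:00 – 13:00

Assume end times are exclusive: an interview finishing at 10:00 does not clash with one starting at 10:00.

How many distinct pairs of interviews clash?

Sorted by start: OP1, OP2, OP3, OP8, OP5, OP4, OP7, OP6.
OP2 starts before OP1 ends → OP1 and OP2 overlap.
OP3 starts before OP1 ends → OP1 and OP3 overlap.
OP8 starts exactly when OP1 ends (back-to-back, no overlap), so nothing later overlaps OP1 either.
OP3 starts before OP2 ends → OP2 and OP3 overlap.
OP8 starts after OP2 ends, so nothing later overlaps OP2 either.
OP8 starts before OP3 ends → OP3 and OP8 overlap.
OP5 starts exactly when OP3 ends (back-to-back, no overlap), so nothing later overlaps OP3 either.
OP5 starts before OP8 ends → OP8 and OP5 overlap.
OP4 starts after OP8 ends, so nothing later overlaps OP8 either.
OP4 starts after OP5 ends, so nothing later overlaps OP5 either.
OP7 starts after OP4 ends, so nothing later overlaps OP4 either.
OP6 starts before OP7 ends → OP7 and OP6 overlap.
Overlapping pairs: OP1 & OP2, OP1 & OP3, OP2 & OP3, OP3 & OP8, OP5 & OP8, OP6 & OP7 — 6 in total.

6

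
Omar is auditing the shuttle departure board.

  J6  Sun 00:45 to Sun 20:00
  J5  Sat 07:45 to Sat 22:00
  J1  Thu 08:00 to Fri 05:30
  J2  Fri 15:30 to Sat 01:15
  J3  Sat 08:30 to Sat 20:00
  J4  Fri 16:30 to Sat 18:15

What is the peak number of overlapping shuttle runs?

3

Sweep the timeline, counting +1 at each start and −1 at each end (ends before starts at a tie):
Thu 08:00 start J1 → 1
Fri 05:30 end J1 → 0
Fri 15:30 start J2 → 1
Fri 16:30 start J4 → 2
Sat 01:15 end J2 → 1
Sat 07:45 start J5 → 2
Sat 08:30 start J3 → 3
Sat 18:15 end J4 → 2
Sat 20:00 end J3 → 1
Sat 22:00 end J5 → 0
Sun 00:45 start J6 → 1
Sun 20:00 end J6 → 0
Peak is 3, at Sat 08:30 (J3, J4, J5).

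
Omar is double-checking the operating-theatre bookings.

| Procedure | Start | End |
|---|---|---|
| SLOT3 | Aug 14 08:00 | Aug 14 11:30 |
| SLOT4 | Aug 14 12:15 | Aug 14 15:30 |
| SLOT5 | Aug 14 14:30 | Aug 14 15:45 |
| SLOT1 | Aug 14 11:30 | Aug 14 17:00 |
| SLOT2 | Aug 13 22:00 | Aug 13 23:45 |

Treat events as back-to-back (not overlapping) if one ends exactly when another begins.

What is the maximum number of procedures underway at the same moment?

3

Sweep the timeline, counting +1 at each start and −1 at each end (ends before starts at a tie):
Aug 13 22:00 start SLOT2 → 1
Aug 13 23:45 end SLOT2 → 0
Aug 14 08:00 start SLOT3 → 1
Aug 14 11:30 end SLOT3 → 0
Aug 14 11:30 start SLOT1 → 1
Aug 14 12:15 start SLOT4 → 2
Aug 14 14:30 start SLOT5 → 3
Aug 14 15:30 end SLOT4 → 2
Aug 14 15:45 end SLOT5 → 1
Aug 14 17:00 end SLOT1 → 0
Peak is 3, at Aug 14 14:30 (SLOT1, SLOT4, SLOT5).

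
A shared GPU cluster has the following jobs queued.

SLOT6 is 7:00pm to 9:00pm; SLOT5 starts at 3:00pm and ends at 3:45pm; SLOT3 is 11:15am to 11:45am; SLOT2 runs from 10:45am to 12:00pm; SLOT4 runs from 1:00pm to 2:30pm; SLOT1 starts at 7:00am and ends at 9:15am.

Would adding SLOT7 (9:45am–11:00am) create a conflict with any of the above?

SLOT1: ends 9:15am at or before SLOT7 starts 9:45am → clear.
SLOT2: starts 10:45am before SLOT7 ends 11:00am, and ends 12:00pm after SLOT7 starts 9:45am → overlap.
SLOT3: starts 11:15am at or after SLOT7 ends 11:00am → clear.
SLOT4: starts 1:00pm at or after SLOT7 ends 11:00am → clear.
SLOT5: starts 3:00pm at or after SLOT7 ends 11:00am → clear.
SLOT6: starts 7:00pm at or after SLOT7 ends 11:00am → clear.
SLOT7 overlaps SLOT2.

Yes — it overlaps SLOT2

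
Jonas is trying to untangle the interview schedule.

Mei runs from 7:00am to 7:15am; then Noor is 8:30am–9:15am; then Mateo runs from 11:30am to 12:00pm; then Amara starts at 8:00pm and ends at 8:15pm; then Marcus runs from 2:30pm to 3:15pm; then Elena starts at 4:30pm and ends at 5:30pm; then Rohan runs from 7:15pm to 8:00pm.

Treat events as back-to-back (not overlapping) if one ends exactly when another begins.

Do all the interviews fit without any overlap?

Sorted by start: Mei, Noor, Mateo, Marcus, Elena, Rohan, Amara.
Noor starts after Mei ends, so Mei has no further overlaps.
Mateo starts after Noor ends, so Noor has no further overlaps.
Marcus starts after Mateo ends, so Mateo has no further overlaps.
Elena starts after Marcus ends, so Marcus has no further overlaps.
Rohan starts after Elena ends, so Elena has no further overlaps.
Amara starts exactly when Rohan ends (back-to-back, no overlap).
Every pair is clear; the schedule has no overlaps.

Yes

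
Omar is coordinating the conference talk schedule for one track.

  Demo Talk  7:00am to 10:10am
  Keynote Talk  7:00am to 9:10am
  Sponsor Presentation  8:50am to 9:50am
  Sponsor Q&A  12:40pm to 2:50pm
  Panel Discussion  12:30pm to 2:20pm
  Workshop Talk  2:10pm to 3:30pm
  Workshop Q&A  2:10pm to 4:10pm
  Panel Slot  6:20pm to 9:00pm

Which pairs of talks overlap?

Demo Talk & Keynote Talk, Demo Talk & Sponsor Presentation, Keynote Talk & Sponsor Presentation, Panel Discussion & Sponsor Q&A, Panel Discussion & Workshop Q&A, Panel Discussion & Workshop Talk, Sponsor Q&A & Workshop Q&A, Sponsor Q&A & Workshop Talk, Workshop Q&A & Workshop Talk

Check each pair: they overlap iff neither finishes before the other starts.
Sorted by start: Demo Talk, Keynote Talk, Sponsor Presentation, Panel Discussion, Sponsor Q&A, Workshop Talk, Workshop Q&A, Panel Slot.
Keynote Talk starts before Demo Talk ends → Demo Talk and Keynote Talk overlap.
Sponsor Presentation starts before Demo Talk ends → Demo Talk and Sponsor Presentation overlap.
Panel Discussion starts after Demo Talk ends, so nothing later overlaps Demo Talk either.
Sponsor Presentation starts before Keynote Talk ends → Keynote Talk and Sponsor Presentation overlap.
Panel Discussion starts after Keynote Talk ends, so nothing later overlaps Keynote Talk either.
Panel Discussion starts after Sponsor Presentation ends, so nothing later overlaps Sponsor Presentation either.
Sponsor Q&A starts before Panel Discussion ends → Panel Discussion and Sponsor Q&A overlap.
Workshop Talk starts before Panel Discussion ends → Panel Discussion and Workshop Talk overlap.
Workshop Q&A starts before Panel Discussion ends → Panel Discussion and Workshop Q&A overlap.
Panel Slot starts after Panel Discussion ends.
Workshop Talk starts before Sponsor Q&A ends → Sponsor Q&A and Workshop Talk overlap.
Workshop Q&A starts before Sponsor Q&A ends → Sponsor Q&A and Workshop Q&A overlap.
Panel Slot starts after Sponsor Q&A ends.
Workshop Q&A starts before Workshop Talk ends → Workshop Talk and Workshop Q&A overlap.
Panel Slot starts after Workshop Talk ends.
Panel Slot starts after Workshop Q&A ends.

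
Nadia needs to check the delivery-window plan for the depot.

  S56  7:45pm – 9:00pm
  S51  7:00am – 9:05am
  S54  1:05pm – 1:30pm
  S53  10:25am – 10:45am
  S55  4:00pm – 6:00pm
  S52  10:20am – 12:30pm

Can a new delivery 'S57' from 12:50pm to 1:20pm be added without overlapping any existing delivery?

No — it overlaps S54

S51: ends 9:05am at or before S57 starts 12:50pm → clear.
S52: ends 12:30pm at or before S57 starts 12:50pm → clear.
S53: ends 10:45am at or before S57 starts 12:50pm → clear.
S54: starts 1:05pm before S57 ends 1:20pm, and ends 1:30pm after S57 starts 12:50pm → overlap.
S55: starts 4:00pm at or after S57 ends 1:20pm → clear.
S56: starts 7:45pm at or after S57 ends 1:20pm → clear.
S57 overlaps S54.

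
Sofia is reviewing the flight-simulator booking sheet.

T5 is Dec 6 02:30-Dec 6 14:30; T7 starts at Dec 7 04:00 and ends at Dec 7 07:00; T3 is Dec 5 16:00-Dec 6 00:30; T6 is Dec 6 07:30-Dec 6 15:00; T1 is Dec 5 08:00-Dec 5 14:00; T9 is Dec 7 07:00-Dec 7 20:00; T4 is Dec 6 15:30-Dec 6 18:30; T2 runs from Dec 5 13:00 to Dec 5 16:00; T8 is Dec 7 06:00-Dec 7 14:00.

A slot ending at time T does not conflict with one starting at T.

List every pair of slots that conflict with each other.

T1 & T2, T5 & T6, T7 & T8, T8 & T9

Two intervals overlap when each starts before the other ends.
Sorted by start: T1, T2, T3, T5, T6, T4, T7, T8, T9.
T2 starts before T1 ends → T1 and T2 overlap.
T3 starts after T1 ends — done with T1.
T3 starts exactly when T2 ends (back-to-back, no overlap) — done with T2.
T5 starts after T3 ends — done with T3.
T6 starts before T5 ends → T5 and T6 overlap.
T4 starts after T5 ends — done with T5.
T4 starts after T6 ends — done with T6.
T7 starts after T4 ends — done with T4.
T8 starts before T7 ends → T7 and T8 overlap.
T9 starts exactly when T7 ends (back-to-back, no overlap).
T9 starts before T8 ends → T8 and T9 overlap.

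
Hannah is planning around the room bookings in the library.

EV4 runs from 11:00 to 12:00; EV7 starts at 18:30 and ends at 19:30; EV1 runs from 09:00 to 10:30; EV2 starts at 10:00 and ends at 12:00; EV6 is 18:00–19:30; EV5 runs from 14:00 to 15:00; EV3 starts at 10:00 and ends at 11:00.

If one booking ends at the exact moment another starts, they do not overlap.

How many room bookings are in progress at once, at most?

Sort all start/end points and keep a running count:
09:00 start EV1 → 1
10:00 start EV2 → 2
10:00 start EV3 → 3
10:30 end EV1 → 2
11:00 end EV3 → 1
11:00 start EV4 → 2
12:00 end EV2 → 1
12:00 end EV4 → 0
14:00 start EV5 → 1
15:00 end EV5 → 0
18:00 start EV6 → 1
18:30 start EV7 → 2
19:30 end EV6 → 1
19:30 end EV7 → 0
Peak is 3, at 10:00 (EV1, EV2, EV3).

3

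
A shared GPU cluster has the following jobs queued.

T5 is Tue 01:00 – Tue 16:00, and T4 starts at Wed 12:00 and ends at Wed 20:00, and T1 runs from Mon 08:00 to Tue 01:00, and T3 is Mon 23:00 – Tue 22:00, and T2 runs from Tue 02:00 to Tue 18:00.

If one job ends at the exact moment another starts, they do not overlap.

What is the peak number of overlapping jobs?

3

Sweep the timeline, counting +1 at each start and −1 at each end (ends before starts at a tie):
Mon 08:00 start T1 → 1
Mon 23:00 start T3 → 2
Tue 01:00 end T1 → 1
Tue 01:00 start T5 → 2
Tue 02:00 start T2 → 3
Tue 16:00 end T5 → 2
Tue 18:00 end T2 → 1
Tue 22:00 end T3 → 0
Wed 12:00 start T4 → 1
Wed 20:00 end T4 → 0
Peak is 3, at Tue 02:00 (T2, T3, T5).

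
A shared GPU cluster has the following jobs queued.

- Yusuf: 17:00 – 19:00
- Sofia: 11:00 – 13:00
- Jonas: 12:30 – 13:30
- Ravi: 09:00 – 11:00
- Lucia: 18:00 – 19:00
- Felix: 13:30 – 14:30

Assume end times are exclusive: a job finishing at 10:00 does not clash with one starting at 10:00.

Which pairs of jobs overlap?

Two intervals overlap when each starts before the other ends.
Sorted by start: Ravi, Sofia, Jonas, Felix, Yusuf, Lucia.
Sofia starts exactly when Ravi ends (back-to-back, no overlap) — done with Ravi.
Jonas starts before Sofia ends → Sofia and Jonas overlap.
Felix starts after Sofia ends — done with Sofia.
Felix starts exactly when Jonas ends (back-to-back, no overlap) — done with Jonas.
Yusuf starts after Felix ends — done with Felix.
Lucia starts before Yusuf ends → Yusuf and Lucia overlap.

Jonas & Sofia, Lucia & Yusuf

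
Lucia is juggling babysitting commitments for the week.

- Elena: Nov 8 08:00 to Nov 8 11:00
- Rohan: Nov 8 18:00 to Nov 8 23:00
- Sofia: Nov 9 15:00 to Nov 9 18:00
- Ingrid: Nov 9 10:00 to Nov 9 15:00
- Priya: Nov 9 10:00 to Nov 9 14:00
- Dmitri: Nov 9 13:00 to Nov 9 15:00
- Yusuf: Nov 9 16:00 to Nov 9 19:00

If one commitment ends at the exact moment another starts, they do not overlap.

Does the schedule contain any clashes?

Sorted by start: Elena, Rohan, Ingrid, Priya, Dmitri, Sofia, Yusuf.
Rohan starts after Elena ends, so Elena has no further overlaps.
Ingrid starts after Rohan ends, so Rohan has no further overlaps.
Priya starts before Ingrid ends → Ingrid and Priya overlap.
That's a conflict, so the schedule is not conflict-free.

Yes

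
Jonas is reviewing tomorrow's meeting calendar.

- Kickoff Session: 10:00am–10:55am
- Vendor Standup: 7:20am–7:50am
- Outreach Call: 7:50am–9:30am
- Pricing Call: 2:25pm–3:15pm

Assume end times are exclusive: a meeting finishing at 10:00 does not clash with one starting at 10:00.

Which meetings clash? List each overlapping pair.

Two intervals overlap when each starts before the other ends.
Sorted by start: Vendor Standup, Outreach Call, Kickoff Session, Pricing Call.
Outreach Call starts exactly when Vendor Standup ends (back-to-back, no overlap), so Vendor Standup has no further overlaps.
Kickoff Session starts after Outreach Call ends, so Outreach Call has no further overlaps.
Pricing Call starts after Kickoff Session ends.

no overlapping pairs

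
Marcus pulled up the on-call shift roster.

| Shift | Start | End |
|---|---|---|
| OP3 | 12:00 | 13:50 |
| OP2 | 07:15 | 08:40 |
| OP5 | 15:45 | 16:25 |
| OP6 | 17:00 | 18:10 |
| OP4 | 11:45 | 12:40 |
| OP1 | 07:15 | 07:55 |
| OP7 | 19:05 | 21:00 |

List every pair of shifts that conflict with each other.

Check each pair: they overlap iff neither finishes before the other starts.
Sorted by start: OP1, OP2, OP4, OP3, OP5, OP6, OP7.
OP2 starts before OP1 ends → OP1 and OP2 overlap.
OP4 starts after OP1 ends — done with OP1.
OP4 starts after OP2 ends — done with OP2.
OP3 starts before OP4 ends → OP4 and OP3 overlap.
OP5 starts after OP4 ends — done with OP4.
OP5 starts after OP3 ends — done with OP3.
OP6 starts after OP5 ends — done with OP5.
OP7 starts after OP6 ends.

OP1 & OP2, OP3 & OP4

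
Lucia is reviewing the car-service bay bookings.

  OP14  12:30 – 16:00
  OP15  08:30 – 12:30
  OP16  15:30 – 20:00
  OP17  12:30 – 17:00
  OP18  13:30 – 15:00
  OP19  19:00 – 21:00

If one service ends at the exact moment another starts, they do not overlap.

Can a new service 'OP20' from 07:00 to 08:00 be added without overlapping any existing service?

Yes — the slot is free

OP15: starts 08:30 at or after OP20 ends 08:00 → clear.
OP14: starts 12:30 at or after OP20 ends 08:00 → clear.
OP17: starts 12:30 at or after OP20 ends 08:00 → clear.
OP18: starts 13:30 at or after OP20 ends 08:00 → clear.
OP16: starts 15:30 at or after OP20 ends 08:00 → clear.
OP19: starts 19:00 at or after OP20 ends 08:00 → clear.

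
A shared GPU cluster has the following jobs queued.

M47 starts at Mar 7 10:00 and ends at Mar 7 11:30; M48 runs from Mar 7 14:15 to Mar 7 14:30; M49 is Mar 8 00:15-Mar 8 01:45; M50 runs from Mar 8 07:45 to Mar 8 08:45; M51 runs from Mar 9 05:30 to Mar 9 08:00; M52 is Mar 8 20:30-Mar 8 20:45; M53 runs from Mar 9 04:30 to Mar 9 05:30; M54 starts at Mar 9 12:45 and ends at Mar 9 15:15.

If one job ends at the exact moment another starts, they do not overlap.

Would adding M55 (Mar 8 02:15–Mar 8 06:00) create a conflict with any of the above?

M47: ends Mar 7 11:30 at or before M55 starts Mar 8 02:15 → clear.
M48: ends Mar 7 14:30 at or before M55 starts Mar 8 02:15 → clear.
M49: ends Mar 8 01:45 at or before M55 starts Mar 8 02:15 → clear.
M50: starts Mar 8 07:45 at or after M55 ends Mar 8 06:00 → clear.
M52: starts Mar 8 20:30 at or after M55 ends Mar 8 06:00 → clear.
M53: starts Mar 9 04:30 at or after M55 ends Mar 8 06:00 → clear.
M51: starts Mar 9 05:30 at or after M55 ends Mar 8 06:00 → clear.
M54: starts Mar 9 12:45 at or after M55 ends Mar 8 06:00 → clear.

No — it doesn't clash with anything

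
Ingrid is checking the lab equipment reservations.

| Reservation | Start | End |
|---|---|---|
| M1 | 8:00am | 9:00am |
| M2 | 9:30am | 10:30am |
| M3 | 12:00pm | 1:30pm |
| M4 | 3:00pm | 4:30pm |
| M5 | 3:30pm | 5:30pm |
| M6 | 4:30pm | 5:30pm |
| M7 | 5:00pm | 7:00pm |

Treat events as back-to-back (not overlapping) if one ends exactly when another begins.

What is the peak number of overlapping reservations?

3

Walk through starts and ends in time order (an end at T is processed before a start at T):
8:00am start M1 → 1
9:00am end M1 → 0
9:30am start M2 → 1
10:30am end M2 → 0
12:00pm start M3 → 1
1:30pm end M3 → 0
3:00pm start M4 → 1
3:30pm start M5 → 2
4:30pm end M4 → 1
4:30pm start M6 → 2
5:00pm start M7 → 3
5:30pm end M5 → 2
5:30pm end M6 → 1
7:00pm end M7 → 0
Peak is 3, at 5:00pm (M5, M6, M7).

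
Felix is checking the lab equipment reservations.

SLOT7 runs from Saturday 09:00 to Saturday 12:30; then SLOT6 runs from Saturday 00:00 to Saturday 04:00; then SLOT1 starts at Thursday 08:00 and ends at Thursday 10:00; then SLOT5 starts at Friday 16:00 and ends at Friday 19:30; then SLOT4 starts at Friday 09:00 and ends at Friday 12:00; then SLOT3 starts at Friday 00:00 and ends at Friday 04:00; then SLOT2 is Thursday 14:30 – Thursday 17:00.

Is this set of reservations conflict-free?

Check each pair: they overlap iff neither finishes before the other starts.
Sorted by start: SLOT1, SLOT2, SLOT3, SLOT4, SLOT5, SLOT6, SLOT7.
SLOT2 starts after SLOT1 ends, so nothing later overlaps SLOT1 either.
SLOT3 starts after SLOT2 ends, so nothing later overlaps SLOT2 either.
SLOT4 starts after SLOT3 ends, so nothing later overlaps SLOT3 either.
SLOT5 starts after SLOT4 ends, so nothing later overlaps SLOT4 either.
SLOT6 starts after SLOT5 ends, so nothing later overlaps SLOT5 either.
SLOT7 starts after SLOT6 ends.
Every pair is clear; the schedule has no overlaps.

Yes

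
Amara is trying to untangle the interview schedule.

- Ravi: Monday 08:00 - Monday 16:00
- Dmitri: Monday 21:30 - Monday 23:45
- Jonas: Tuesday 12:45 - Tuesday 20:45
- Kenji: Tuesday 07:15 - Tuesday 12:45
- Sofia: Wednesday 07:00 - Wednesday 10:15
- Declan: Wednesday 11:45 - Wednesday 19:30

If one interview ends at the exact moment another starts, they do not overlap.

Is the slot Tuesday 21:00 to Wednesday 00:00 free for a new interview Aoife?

Yes — the slot is free

Ravi: ends Monday 16:00 at or before Aoife starts Tuesday 21:00 → clear.
Dmitri: ends Monday 23:45 at or before Aoife starts Tuesday 21:00 → clear.
Kenji: ends Tuesday 12:45 at or before Aoife starts Tuesday 21:00 → clear.
Jonas: ends Tuesday 20:45 at or before Aoife starts Tuesday 21:00 → clear.
Sofia: starts Wednesday 07:00 at or after Aoife ends Wednesday 00:00 → clear.
Declan: starts Wednesday 11:45 at or after Aoife ends Wednesday 00:00 → clear.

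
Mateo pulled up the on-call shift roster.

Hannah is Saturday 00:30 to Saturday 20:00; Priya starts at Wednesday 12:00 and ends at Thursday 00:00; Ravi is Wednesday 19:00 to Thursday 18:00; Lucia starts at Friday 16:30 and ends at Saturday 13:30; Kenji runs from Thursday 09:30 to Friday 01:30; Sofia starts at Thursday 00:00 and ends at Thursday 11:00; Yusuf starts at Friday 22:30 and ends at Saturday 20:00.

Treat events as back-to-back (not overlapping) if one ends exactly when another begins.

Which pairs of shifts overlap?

Hannah & Lucia, Hannah & Yusuf, Kenji & Ravi, Kenji & Sofia, Lucia & Yusuf, Priya & Ravi, Ravi & Sofia

Sorted by start: Priya, Ravi, Sofia, Kenji, Lucia, Yusuf, Hannah.
Ravi starts before Priya ends → Priya and Ravi overlap.
Sofia starts exactly when Priya ends (back-to-back, no overlap), so Priya has no further overlaps.
Sofia starts before Ravi ends → Ravi and Sofia overlap.
Kenji starts before Ravi ends → Ravi and Kenji overlap.
Lucia starts after Ravi ends, so Ravi has no further overlaps.
Kenji starts before Sofia ends → Sofia and Kenji overlap.
Lucia starts after Sofia ends, so Sofia has no further overlaps.
Lucia starts after Kenji ends, so Kenji has no further overlaps.
Yusuf starts before Lucia ends → Lucia and Yusuf overlap.
Hannah starts before Lucia ends → Lucia and Hannah overlap.
Hannah starts before Yusuf ends → Yusuf and Hannah overlap.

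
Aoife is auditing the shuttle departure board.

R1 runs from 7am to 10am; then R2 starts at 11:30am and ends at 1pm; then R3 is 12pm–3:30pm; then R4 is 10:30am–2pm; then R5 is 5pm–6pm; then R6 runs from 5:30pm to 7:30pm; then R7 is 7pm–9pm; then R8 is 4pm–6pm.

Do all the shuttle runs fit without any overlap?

Sorted by start: R1, R4, R2, R3, R8, R5, R6, R7.
R4 starts after R1 ends; R1 is clear from here.
R2 starts before R4 ends → R4 and R2 overlap.
That's a conflict, so the schedule is not conflict-free.

No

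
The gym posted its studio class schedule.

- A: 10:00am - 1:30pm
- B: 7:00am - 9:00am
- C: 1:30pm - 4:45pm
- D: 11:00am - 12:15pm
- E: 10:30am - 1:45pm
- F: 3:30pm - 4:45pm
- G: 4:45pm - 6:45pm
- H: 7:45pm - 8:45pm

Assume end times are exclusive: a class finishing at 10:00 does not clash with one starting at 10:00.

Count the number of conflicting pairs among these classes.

Two intervals overlap when each starts before the other ends.
Sorted by start: B, A, E, D, C, F, G, H.
A starts after B ends, so B has no further overlaps.
E starts before A ends → A and E overlap.
D starts before A ends → A and D overlap.
C starts exactly when A ends (back-to-back, no overlap), so A has no further overlaps.
D starts before E ends → E and D overlap.
C starts before E ends → E and C overlap.
F starts after E ends, so E has no further overlaps.
C starts after D ends, so D has no further overlaps.
F starts before C ends → C and F overlap.
G starts exactly when C ends (back-to-back, no overlap), so C has no further overlaps.
G starts exactly when F ends (back-to-back, no overlap), so F has no further overlaps.
H starts after G ends.
Overlapping pairs: A & D, A & E, C & E, C & F, D & E — 5 in total.

5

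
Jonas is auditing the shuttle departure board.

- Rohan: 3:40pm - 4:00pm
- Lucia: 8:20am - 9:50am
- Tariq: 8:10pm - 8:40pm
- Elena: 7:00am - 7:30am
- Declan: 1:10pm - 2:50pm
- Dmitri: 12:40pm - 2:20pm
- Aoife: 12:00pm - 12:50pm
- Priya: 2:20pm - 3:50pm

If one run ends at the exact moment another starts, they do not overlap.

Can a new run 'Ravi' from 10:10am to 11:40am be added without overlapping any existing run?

Elena: ends 7:30am at or before Ravi starts 10:10am → clear.
Lucia: ends 9:50am at or before Ravi starts 10:10am → clear.
Aoife: starts 12:00pm at or after Ravi ends 11:40am → clear.
Dmitri: starts 12:40pm at or after Ravi ends 11:40am → clear.
Declan: starts 1:10pm at or after Ravi ends 11:40am → clear.
Priya: starts 2:20pm at or after Ravi ends 11:40am → clear.
Rohan: starts 3:40pm at or after Ravi ends 11:40am → clear.
Tariq: starts 8:10pm at or after Ravi ends 11:40am → clear.

Yes — the slot is free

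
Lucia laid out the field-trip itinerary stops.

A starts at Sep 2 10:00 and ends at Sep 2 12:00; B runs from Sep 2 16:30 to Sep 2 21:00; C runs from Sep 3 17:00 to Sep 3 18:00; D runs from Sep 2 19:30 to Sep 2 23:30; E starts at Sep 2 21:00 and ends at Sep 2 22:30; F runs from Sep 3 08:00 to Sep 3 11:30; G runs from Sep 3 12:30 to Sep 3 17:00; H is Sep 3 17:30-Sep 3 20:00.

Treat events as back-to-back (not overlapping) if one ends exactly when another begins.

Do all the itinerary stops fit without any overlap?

Sorted by start: A, B, D, E, F, G, C, H.
B starts after A ends — done with A.
D starts before B ends → B and D overlap.
That's a conflict, so the schedule is not conflict-free.

No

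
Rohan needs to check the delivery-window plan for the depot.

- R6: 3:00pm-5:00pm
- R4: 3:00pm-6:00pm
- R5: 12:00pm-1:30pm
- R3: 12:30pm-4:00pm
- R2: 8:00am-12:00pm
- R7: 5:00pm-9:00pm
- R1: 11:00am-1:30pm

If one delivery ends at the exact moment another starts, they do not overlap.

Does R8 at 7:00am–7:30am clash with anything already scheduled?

No — it doesn't clash with anything

R2: starts 8:00am at or after R8 ends 7:30am → clear.
R1: starts 11:00am at or after R8 ends 7:30am → clear.
R5: starts 12:00pm at or after R8 ends 7:30am → clear.
R3: starts 12:30pm at or after R8 ends 7:30am → clear.
R4: starts 3:00pm at or after R8 ends 7:30am → clear.
R6: starts 3:00pm at or after R8 ends 7:30am → clear.
R7: starts 5:00pm at or after R8 ends 7:30am → clear.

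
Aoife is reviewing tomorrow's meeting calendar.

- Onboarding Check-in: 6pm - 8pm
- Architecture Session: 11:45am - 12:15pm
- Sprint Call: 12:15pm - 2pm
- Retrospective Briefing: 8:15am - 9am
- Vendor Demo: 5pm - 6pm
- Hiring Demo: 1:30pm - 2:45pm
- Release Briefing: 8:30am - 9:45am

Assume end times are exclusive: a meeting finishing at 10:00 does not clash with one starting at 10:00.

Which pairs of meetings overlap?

Hiring Demo & Sprint Call, Release Briefing & Retrospective Briefing

Sorted by start: Retrospective Briefing, Release Briefing, Architecture Session, Sprint Call, Hiring Demo, Vendor Demo, Onboarding Check-in.
Release Briefing starts before Retrospective Briefing ends → Retrospective Briefing and Release Briefing overlap.
Architecture Session starts after Retrospective Briefing ends, so Retrospective Briefing has no further overlaps.
Architecture Session starts after Release Briefing ends, so Release Briefing has no further overlaps.
Sprint Call starts exactly when Architecture Session ends (back-to-back, no overlap), so Architecture Session has no further overlaps.
Hiring Demo starts before Sprint Call ends → Sprint Call and Hiring Demo overlap.
Vendor Demo starts after Sprint Call ends, so Sprint Call has no further overlaps.
Vendor Demo starts after Hiring Demo ends, so Hiring Demo has no further overlaps.
Onboarding Check-in starts exactly when Vendor Demo ends (back-to-back, no overlap).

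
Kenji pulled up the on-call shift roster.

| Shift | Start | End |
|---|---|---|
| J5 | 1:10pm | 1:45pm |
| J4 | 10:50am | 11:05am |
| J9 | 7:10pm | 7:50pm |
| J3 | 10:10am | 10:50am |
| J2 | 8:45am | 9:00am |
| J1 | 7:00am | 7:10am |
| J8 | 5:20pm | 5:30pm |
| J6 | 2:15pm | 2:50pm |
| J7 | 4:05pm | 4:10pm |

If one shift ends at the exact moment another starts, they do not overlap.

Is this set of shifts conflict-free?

Yes

Sorted by start: J1, J2, J3, J4, J5, J6, J7, J8, J9.
J2 starts after J1 ends, so nothing later overlaps J1 either.
J3 starts after J2 ends, so nothing later overlaps J2 either.
J4 starts exactly when J3 ends (back-to-back, no overlap), so nothing later overlaps J3 either.
J5 starts after J4 ends, so nothing later overlaps J4 either.
J6 starts after J5 ends, so nothing later overlaps J5 either.
J7 starts after J6 ends, so nothing later overlaps J6 either.
J8 starts after J7 ends, so nothing later overlaps J7 either.
J9 starts after J8 ends.
Every pair is clear; the schedule has no overlaps.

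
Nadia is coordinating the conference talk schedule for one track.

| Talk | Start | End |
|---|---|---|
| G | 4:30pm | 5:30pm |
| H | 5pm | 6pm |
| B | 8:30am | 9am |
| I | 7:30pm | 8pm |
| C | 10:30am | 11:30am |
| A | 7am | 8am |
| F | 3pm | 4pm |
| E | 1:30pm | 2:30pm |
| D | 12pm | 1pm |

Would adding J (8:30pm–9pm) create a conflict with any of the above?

A: ends 8am at or before J starts 8:30pm → clear.
B: ends 9am at or before J starts 8:30pm → clear.
C: ends 11:30am at or before J starts 8:30pm → clear.
D: ends 1pm at or before J starts 8:30pm → clear.
E: ends 2:30pm at or before J starts 8:30pm → clear.
F: ends 4pm at or before J starts 8:30pm → clear.
G: ends 5:30pm at or before J starts 8:30pm → clear.
H: ends 6pm at or before J starts 8:30pm → clear.
I: ends 8pm at or before J starts 8:30pm → clear.

No — it doesn't clash with anything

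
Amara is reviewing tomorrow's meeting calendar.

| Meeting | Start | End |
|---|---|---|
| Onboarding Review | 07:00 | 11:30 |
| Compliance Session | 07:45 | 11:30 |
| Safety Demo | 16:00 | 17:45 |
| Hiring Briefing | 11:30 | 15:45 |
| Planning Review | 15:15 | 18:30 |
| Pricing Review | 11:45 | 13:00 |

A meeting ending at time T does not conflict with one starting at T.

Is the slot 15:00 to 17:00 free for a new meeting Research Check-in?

Onboarding Review: ends 11:30 at or before Research Check-in starts 15:00 → clear.
Compliance Session: ends 11:30 at or before Research Check-in starts 15:00 → clear.
Hiring Briefing: starts 11:30 before Research Check-in ends 17:00, and ends 15:45 after Research Check-in starts 15:00 → overlap.
Pricing Review: ends 13:00 at or before Research Check-in starts 15:00 → clear.
Planning Review: starts 15:15 before Research Check-in ends 17:00, and ends 18:30 after Research Check-in starts 15:00 → overlap.
Safety Demo: starts 16:00 before Research Check-in ends 17:00, and ends 17:45 after Research Check-in starts 15:00 → overlap.
Research Check-in overlaps Hiring Briefing, Safety Demo, Planning Review.

No — it overlaps Hiring Briefing, Planning Review, Safety Demo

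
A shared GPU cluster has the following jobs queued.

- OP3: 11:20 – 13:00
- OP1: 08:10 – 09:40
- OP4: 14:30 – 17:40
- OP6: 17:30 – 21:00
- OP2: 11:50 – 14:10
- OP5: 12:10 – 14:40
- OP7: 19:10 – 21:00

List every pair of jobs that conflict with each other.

OP2 & OP3, OP2 & OP5, OP3 & OP5, OP4 & OP5, OP4 & OP6, OP6 & OP7

Sorted by start: OP1, OP3, OP2, OP5, OP4, OP6, OP7.
OP3 starts after OP1 ends; OP1 is clear from here.
OP2 starts before OP3 ends → OP3 and OP2 overlap.
OP5 starts before OP3 ends → OP3 and OP5 overlap.
OP4 starts after OP3 ends; OP3 is clear from here.
OP5 starts before OP2 ends → OP2 and OP5 overlap.
OP4 starts after OP2 ends; OP2 is clear from here.
OP4 starts before OP5 ends → OP5 and OP4 overlap.
OP6 starts after OP5 ends; OP5 is clear from here.
OP6 starts before OP4 ends → OP4 and OP6 overlap.
OP7 starts after OP4 ends.
OP7 starts before OP6 ends → OP6 and OP7 overlap.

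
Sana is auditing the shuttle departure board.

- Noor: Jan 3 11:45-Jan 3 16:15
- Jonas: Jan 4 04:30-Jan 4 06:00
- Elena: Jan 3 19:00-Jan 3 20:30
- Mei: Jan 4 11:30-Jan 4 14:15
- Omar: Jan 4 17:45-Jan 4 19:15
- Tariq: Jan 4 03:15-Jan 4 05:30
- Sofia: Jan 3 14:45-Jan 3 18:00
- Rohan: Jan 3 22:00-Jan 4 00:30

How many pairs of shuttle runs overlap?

Sorted by start: Noor, Sofia, Elena, Rohan, Tariq, Jonas, Mei, Omar.
Sofia starts before Noor ends → Noor and Sofia overlap.
Elena starts after Noor ends — done with Noor.
Elena starts after Sofia ends — done with Sofia.
Rohan starts after Elena ends — done with Elena.
Tariq starts after Rohan ends — done with Rohan.
Jonas starts before Tariq ends → Tariq and Jonas overlap.
Mei starts after Tariq ends — done with Tariq.
Mei starts after Jonas ends — done with Jonas.
Omar starts after Mei ends.
Overlapping pairs: Jonas & Tariq, Noor & Sofia — 2 in total.

2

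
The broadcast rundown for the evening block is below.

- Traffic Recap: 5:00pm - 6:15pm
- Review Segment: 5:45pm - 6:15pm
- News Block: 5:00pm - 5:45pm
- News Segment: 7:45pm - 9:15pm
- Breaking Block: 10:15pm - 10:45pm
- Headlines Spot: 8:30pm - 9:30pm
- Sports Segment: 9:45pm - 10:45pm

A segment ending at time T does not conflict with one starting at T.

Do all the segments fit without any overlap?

Sorted by start: News Block, Traffic Recap, Review Segment, News Segment, Headlines Spot, Sports Segment, Breaking Block.
Traffic Recap starts before News Block ends → News Block and Traffic Recap overlap.
That's a conflict, so the schedule is not conflict-free.

No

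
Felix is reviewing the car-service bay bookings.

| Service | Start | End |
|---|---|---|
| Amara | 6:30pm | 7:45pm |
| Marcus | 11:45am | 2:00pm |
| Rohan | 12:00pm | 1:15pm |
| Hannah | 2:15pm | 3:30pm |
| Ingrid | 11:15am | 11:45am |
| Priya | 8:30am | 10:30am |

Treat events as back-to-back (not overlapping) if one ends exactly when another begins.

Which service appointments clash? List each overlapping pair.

Marcus & Rohan

Two intervals overlap when each starts before the other ends.
Sorted by start: Priya, Ingrid, Marcus, Rohan, Hannah, Amara.
Ingrid starts after Priya ends; Priya is clear from here.
Marcus starts exactly when Ingrid ends (back-to-back, no overlap); Ingrid is clear from here.
Rohan starts before Marcus ends → Marcus and Rohan overlap.
Hannah starts after Marcus ends; Marcus is clear from here.
Hannah starts after Rohan ends; Rohan is clear from here.
Amara starts after Hannah ends.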